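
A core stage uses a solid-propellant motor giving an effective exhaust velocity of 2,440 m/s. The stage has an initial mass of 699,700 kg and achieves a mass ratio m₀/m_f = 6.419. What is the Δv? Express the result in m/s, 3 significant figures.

Δv ≈ 4540 m/s

Δv = v_e · ln(6.419) = 2440.0 × 1.8593 ≈ 4536.6 m/s.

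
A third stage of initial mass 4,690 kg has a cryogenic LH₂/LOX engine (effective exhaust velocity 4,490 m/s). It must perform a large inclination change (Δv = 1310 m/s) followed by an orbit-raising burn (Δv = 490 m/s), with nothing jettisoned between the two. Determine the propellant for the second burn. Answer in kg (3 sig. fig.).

propellant for the second burn ≈ 362 kg

After the first burn: m = 4690 × exp(−1310/4490.0) = 4690 × 0.74695 = 3,503.2 kg.
After the second burn: m = 3,503.2 × exp(−490/4490.0) = 3,503.2 × 0.89661 = 3,141 kg.
Second-burn propellant = 3,503.2 − 3,141 = 362.2 kg.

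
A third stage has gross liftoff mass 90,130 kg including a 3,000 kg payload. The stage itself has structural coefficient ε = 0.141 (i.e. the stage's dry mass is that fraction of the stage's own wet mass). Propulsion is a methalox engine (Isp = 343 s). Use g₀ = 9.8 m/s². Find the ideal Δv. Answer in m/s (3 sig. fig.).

Stage wet mass = m₀ − payload = 90,130 − 3,000 = 87,130 kg.
Stage dry mass = ε × stage wet mass = 0.141 × 87,130 = 12,285.3 kg.
Burnout mass m_f = stage dry + payload = 12,285.3 + 3,000 = 15,285.3 kg.
v_e = Isp · g₀ = 343 × 9.8 = 3361.4 m/s.
Δv = v_e · ln(90,130/15,285.3) = 3361.4 × ln(5.897) = 3361.4 × 1.7744 ≈ 5964 m/s.

Δv ≈ 5960 m/s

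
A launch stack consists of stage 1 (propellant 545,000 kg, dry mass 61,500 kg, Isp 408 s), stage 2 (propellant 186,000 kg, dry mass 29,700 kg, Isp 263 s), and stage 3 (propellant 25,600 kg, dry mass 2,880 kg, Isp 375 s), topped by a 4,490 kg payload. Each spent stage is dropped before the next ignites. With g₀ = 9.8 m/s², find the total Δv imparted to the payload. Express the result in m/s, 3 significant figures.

Δv ≈ 13100 m/s

Ignition mass of stage 1 = 545,000+61,500 + 186,000+29,700 + 25,600+2,880 + 4,490 = 855,170 kg.
Stage 1: m₀ = 855,170 kg, m_f = 855,170 − 545,000 = 310,170 kg; Δv = 408×9.8×ln(2.757) = 3998.4×1.0142 ≈ 4055 m/s.
Stage 2: m₀ = 248,670 kg, m_f = 248,670 − 186,000 = 62,670 kg; Δv = 263×9.8×ln(3.968) = 2577.4×1.3782 ≈ 3552 m/s.
Stage 3: m₀ = 32,970 kg, m_f = 32,970 − 25,600 = 7,370 kg; Δv = 375×9.8×ln(4.474) = 3675.0×1.4982 ≈ 5506 m/s.
Total Δv = 4055 + 3552 + 5506 = 13113 m/s.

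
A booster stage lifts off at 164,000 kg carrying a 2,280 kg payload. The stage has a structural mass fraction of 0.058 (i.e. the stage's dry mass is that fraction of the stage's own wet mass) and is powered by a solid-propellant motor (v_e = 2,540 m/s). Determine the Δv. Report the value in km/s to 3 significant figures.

Stage wet mass = m₀ − payload = 164,000 − 2,280 = 161,720 kg.
Stage dry mass = ε × stage wet mass = 0.058 × 161,720 = 9,379.76 kg.
Burnout mass m_f = stage dry + payload = 9,379.76 + 2,280 = 11,659.76 kg.
By the Tsiolkovsky rocket equation, Δv = v_e · ln(164,000/11,659.76) = 2540.0 × ln(14.07) = 2540.0 × 2.6437 ≈ 6715 m/s.

Δv ≈ 6.72 km/s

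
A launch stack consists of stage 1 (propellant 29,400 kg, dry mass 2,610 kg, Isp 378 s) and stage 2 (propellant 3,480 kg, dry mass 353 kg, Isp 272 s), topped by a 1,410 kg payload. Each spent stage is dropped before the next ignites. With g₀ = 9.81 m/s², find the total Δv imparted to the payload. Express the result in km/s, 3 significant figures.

Ignition mass of stage 1 = 29,400+2,610 + 3,480+353 + 1,410 = 37,253 kg.
Stage 1: m₀ = 37,253 kg, m_f = 37,253 − 29,400 = 7,853 kg; Δv = 378×9.81×ln(4.744) = 3708.2×1.5568 ≈ 5773 m/s.
Stage 2: m₀ = 5,243 kg, m_f = 5,243 − 3,480 = 1,763 kg; Δv = 272×9.81×ln(2.974) = 2668.3×1.0899 ≈ 2908 m/s.
Total Δv = 5773 + 2908 = 8681 m/s.

Δv ≈ 8.68 km/s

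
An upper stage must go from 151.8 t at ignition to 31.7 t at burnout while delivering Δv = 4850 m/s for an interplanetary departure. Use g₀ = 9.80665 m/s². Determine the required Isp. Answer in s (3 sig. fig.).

Isp ≈ 316 s

ln(m₀/m_f) = ln(151800/31700) = ln(4.789) = 1.5662.
Using Δv = v_e ln(m₀/m_f): v_e = Δv / ln(m₀/m_f) = 4850 / 1.5662 = 3096.6 m/s.
Isp = v_e / g₀ = 3096.6 / 9.80665 = 315.8 s.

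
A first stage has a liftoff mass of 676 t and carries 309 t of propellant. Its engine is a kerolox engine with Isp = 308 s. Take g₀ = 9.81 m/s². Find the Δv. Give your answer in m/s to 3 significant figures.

Δv ≈ 1850 m/s

v_e = Isp · g₀ = 308 × 9.81 = 3021.5 m/s.
m_f = m₀ − m_prop = 676 − 309 = 367 t.
By the Tsiolkovsky rocket equation, Δv = v_e · ln(m₀/m_f) = 3021.5 × ln(1.842) = 3021.5 × 0.6108 ≈ 1845.6 m/s.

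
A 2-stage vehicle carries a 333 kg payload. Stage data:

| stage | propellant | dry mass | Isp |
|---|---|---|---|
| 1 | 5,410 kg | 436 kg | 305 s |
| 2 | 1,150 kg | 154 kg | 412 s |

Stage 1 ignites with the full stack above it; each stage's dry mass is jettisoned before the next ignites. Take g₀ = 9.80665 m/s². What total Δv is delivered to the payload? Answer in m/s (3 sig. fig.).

Ignition mass of stage 1 = 5,410+436 + 1,150+154 + 333 = 7,483 kg.
Stage 1: m₀ = 7,483 kg, m_f = 7,483 − 5,410 = 2,073 kg; Δv = 305×9.80665×ln(3.61) = 2991.0×1.2836 ≈ 3839 m/s.
Stage 2: m₀ = 1,637 kg, m_f = 1,637 − 1,150 = 487 kg; Δv = 412×9.80665×ln(3.361) = 4040.3×1.2124 ≈ 4898 m/s.
Total Δv = 3839 + 4898 = 8737 m/s.

Δv ≈ 8740 m/s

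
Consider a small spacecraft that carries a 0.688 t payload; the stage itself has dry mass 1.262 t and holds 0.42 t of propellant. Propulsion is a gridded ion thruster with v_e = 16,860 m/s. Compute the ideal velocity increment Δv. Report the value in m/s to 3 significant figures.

Δv ≈ 3290 m/s

m₀ = payload + dry + propellant = 0.688 + 1.262 + 0.42 = 2.37 t.
m_f = payload + dry = 0.688 + 1.262 = 1.95 t.
From the ideal rocket equation, Δv = v_e · ln(m₀/m_f) = 16860.0 × ln(1.215) = 16860.0 × 0.1951 ≈ 3288.7 m/s.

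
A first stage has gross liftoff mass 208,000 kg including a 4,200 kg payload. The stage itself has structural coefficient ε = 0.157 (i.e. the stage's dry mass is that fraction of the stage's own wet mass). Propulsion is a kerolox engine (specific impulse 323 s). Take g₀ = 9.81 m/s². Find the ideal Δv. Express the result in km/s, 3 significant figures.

Stage wet mass = m₀ − payload = 208,000 − 4,200 = 203,800 kg.
Stage dry mass = ε × stage wet mass = 0.157 × 203,800 = 31,996.6 kg.
Burnout mass m_f = stage dry + payload = 31,996.6 + 4,200 = 36,196.6 kg.
v_e = Isp · g₀ = 323 × 9.81 = 3168.6 m/s.
Rocket equation: Δv = v_e · ln(208,000/36,196.6) = 3168.6 × ln(5.746) = 3168.6 × 1.7486 ≈ 5541 m/s.

Δv ≈ 5.54 km/s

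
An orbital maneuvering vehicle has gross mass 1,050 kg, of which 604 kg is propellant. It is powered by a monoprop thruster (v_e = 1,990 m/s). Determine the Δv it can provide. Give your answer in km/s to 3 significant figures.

Δv ≈ 1.70 km/s

m_f = m₀ − m_prop = 1,050 − 604 = 446 kg.
Δv = v_e · ln(m₀/m_f) = 1990.0 × ln(2.354) = 1990.0 × 0.8562 ≈ 1703.9 m/s.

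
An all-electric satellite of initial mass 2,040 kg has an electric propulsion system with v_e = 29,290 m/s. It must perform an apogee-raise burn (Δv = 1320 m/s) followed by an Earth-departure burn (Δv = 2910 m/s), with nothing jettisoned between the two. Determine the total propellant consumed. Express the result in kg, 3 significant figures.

total propellant consumed ≈ 274 kg

After the first burn: m = 2040 × exp(−1320/29290.0) = 2040 × 0.95593 = 1,950.1 kg.
After the second burn: m = 1,950.1 × exp(−2910/29290.0) = 1,950.1 × 0.90542 = 1,765.66 kg.
Total propellant = m₀ − m_final = 2040 − 1,765.66 = 274.34 kg.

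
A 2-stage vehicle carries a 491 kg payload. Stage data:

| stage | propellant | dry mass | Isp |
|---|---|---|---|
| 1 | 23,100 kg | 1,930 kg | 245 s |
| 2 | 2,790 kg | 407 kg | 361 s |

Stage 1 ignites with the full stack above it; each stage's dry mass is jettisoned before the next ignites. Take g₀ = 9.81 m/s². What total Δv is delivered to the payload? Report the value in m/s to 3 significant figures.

Ignition mass of stage 1 = 23,100+1,930 + 2,790+407 + 491 = 28,718 kg.
Stage 1: m₀ = 28,718 kg, m_f = 28,718 − 23,100 = 5,618 kg; Δv = 245×9.81×ln(5.112) = 2403.5×1.6315 ≈ 3921 m/s.
Stage 2: m₀ = 3,688 kg, m_f = 3,688 − 2,790 = 898 kg; Δv = 361×9.81×ln(4.107) = 3541.4×1.4127 ≈ 5003 m/s.
Total Δv = 3921 + 5003 = 8924 m/s.

Δv ≈ 8920 m/s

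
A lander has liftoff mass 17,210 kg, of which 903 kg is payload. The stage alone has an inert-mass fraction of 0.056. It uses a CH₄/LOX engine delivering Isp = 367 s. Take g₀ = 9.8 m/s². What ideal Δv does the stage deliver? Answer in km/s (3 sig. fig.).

Δv ≈ 8.09 km/s

Stage wet mass = m₀ − payload = 17,210 − 903 = 16,307 kg.
Stage dry mass = ε × stage wet mass = 0.056 × 16,307 = 913.192 kg.
Burnout mass m_f = stage dry + payload = 913.192 + 903 = 1,816.192 kg.
v_e = Isp · g₀ = 367 × 9.8 = 3596.6 m/s.
Δv = v_e · ln(17,210/1,816.192) = 3596.6 × ln(9.476) = 3596.6 × 2.2487 ≈ 8088 m/s.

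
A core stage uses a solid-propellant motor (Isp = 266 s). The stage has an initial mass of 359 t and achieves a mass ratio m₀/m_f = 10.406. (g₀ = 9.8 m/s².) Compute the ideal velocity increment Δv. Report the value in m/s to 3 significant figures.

Δv ≈ 6110 m/s

v_e = Isp · g₀ = 266 × 9.8 = 2606.8 m/s.
By the Tsiolkovsky rocket equation, Δv = v_e · ln(10.406) = 2606.8 × 2.3424 ≈ 6106.1 m/s.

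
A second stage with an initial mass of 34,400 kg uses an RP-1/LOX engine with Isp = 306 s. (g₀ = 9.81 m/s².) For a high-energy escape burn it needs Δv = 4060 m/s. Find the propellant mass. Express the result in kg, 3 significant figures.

propellant mass ≈ 25500 kg

v_e = Isp · g₀ = 306 × 9.81 = 3001.9 m/s.
Using Δv = v_e ln(m₀/m_f): m₀/m_f = exp(Δv / v_e) = exp(4060 / 3001.9) = exp(1.3525) = 3.8671.
m_f = 34,400 / 3.8671 = 8,895.55 kg, so propellant = m₀ − m_f = 34,400 − 8,895.55 = 25,504.45 kg.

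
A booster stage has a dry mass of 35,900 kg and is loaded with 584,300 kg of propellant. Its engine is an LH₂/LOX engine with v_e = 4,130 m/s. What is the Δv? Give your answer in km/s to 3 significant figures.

m₀ = m_dry + m_prop = 35,900 + 584,300 = 620,200 kg.
Using Δv = v_e ln(m₀/m_f): Δv = v_e · ln(m₀/m_f) = 4130.0 × ln(17.28) = 4130.0 × 2.8493 ≈ 11767.6 m/s.

Δv ≈ 11.8 km/s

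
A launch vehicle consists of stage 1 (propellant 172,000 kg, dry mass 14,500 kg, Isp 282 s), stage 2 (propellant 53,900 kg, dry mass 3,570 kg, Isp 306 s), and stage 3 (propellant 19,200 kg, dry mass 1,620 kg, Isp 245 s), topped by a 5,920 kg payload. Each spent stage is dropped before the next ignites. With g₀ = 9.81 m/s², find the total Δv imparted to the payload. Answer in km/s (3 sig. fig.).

Δv ≈ 8.90 km/s

Ignition mass of stage 1 = 172,000+14,500 + 53,900+3,570 + 19,200+1,620 + 5,920 = 270,710 kg.
Stage 1: m₀ = 270,710 kg, m_f = 270,710 − 172,000 = 98,710 kg; Δv = 282×9.81×ln(2.742) = 2766.4×1.0089 ≈ 2791 m/s.
Stage 2: m₀ = 84,210 kg, m_f = 84,210 − 53,900 = 30,310 kg; Δv = 306×9.81×ln(2.778) = 3001.9×1.0218 ≈ 3067 m/s.
Stage 3: m₀ = 26,740 kg, m_f = 26,740 − 19,200 = 7,540 kg; Δv = 245×9.81×ln(3.546) = 2403.5×1.2659 ≈ 3043 m/s.
Total Δv = 2791 + 3067 + 3043 = 8901 m/s.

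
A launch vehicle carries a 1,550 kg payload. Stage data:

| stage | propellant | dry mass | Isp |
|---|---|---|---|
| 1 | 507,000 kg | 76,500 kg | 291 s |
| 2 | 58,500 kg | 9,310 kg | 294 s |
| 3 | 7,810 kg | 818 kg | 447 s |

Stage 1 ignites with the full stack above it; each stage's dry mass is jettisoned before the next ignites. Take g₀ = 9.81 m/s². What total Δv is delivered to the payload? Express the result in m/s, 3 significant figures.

Δv ≈ 14500 m/s

Ignition mass of stage 1 = 507,000+76,500 + 58,500+9,310 + 7,810+818 + 1,550 = 661,488 kg.
Stage 1: m₀ = 661,488 kg, m_f = 661,488 − 507,000 = 154,488 kg; Δv = 291×9.81×ln(4.282) = 2854.7×1.4544 ≈ 4152 m/s.
Stage 2: m₀ = 77,988 kg, m_f = 77,988 − 58,500 = 19,488 kg; Δv = 294×9.81×ln(4.002) = 2884.1×1.3868 ≈ 4000 m/s.
Stage 3: m₀ = 10,178 kg, m_f = 10,178 − 7,810 = 2,368 kg; Δv = 447×9.81×ln(4.298) = 4385.1×1.4582 ≈ 6394 m/s.
Total Δv = 4152 + 4000 + 6394 = 14546 m/s.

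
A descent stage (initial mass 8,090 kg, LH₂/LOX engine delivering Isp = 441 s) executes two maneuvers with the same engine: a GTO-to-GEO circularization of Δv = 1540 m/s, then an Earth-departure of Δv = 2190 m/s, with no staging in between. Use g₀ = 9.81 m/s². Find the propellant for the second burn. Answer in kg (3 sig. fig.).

v_e = Isp · g₀ = 441 × 9.81 = 4326.2 m/s.
After the first burn: m = 8090 × exp(−1540/4326.2) = 8090 × 0.70049 = 5,666.96 kg.
After the second burn: m = 5,666.96 × exp(−2190/4326.2) = 5,666.96 × 0.60277 = 3,415.87 kg.
Second-burn propellant = 5,666.96 − 3,415.87 = 2,251.09 kg.

propellant for the second burn ≈ 2250 kg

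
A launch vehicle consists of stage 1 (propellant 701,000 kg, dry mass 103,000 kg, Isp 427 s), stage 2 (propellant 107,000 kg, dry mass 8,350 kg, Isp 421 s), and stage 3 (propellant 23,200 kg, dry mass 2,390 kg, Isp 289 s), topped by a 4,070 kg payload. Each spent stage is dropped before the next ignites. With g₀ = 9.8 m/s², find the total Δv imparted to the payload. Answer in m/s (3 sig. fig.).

Δv ≈ 15500 m/s

Ignition mass of stage 1 = 701,000+103,000 + 107,000+8,350 + 23,200+2,390 + 4,070 = 949,010 kg.
Stage 1: m₀ = 949,010 kg, m_f = 949,010 − 701,000 = 248,010 kg; Δv = 427×9.8×ln(3.826) = 4184.6×1.3420 ≈ 5616 m/s.
Stage 2: m₀ = 145,010 kg, m_f = 145,010 − 107,000 = 38,010 kg; Δv = 421×9.8×ln(3.815) = 4125.8×1.3390 ≈ 5524 m/s.
Stage 3: m₀ = 29,660 kg, m_f = 29,660 − 23,200 = 6,460 kg; Δv = 289×9.8×ln(4.591) = 2832.2×1.5242 ≈ 4317 m/s.
Total Δv = 5616 + 5524 + 4317 = 15457 m/s.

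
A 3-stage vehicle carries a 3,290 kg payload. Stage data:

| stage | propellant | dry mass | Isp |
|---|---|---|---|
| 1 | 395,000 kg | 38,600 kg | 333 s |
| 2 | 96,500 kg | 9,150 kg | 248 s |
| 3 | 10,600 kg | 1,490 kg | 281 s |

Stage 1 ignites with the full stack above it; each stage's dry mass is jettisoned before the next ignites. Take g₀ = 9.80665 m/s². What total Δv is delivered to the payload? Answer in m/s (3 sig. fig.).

Δv ≈ 11200 m/s

Ignition mass of stage 1 = 395,000+38,600 + 96,500+9,150 + 10,600+1,490 + 3,290 = 554,630 kg.
Stage 1: m₀ = 554,630 kg, m_f = 554,630 − 395,000 = 159,630 kg; Δv = 333×9.80665×ln(3.474) = 3265.6×1.2454 ≈ 4067 m/s.
Stage 2: m₀ = 121,030 kg, m_f = 121,030 − 96,500 = 24,530 kg; Δv = 248×9.80665×ln(4.934) = 2432.0×1.5961 ≈ 3882 m/s.
Stage 3: m₀ = 15,380 kg, m_f = 15,380 − 10,600 = 4,780 kg; Δv = 281×9.80665×ln(3.218) = 2755.7×1.1686 ≈ 3220 m/s.
Total Δv = 4067 + 3882 + 3220 = 11169 m/s.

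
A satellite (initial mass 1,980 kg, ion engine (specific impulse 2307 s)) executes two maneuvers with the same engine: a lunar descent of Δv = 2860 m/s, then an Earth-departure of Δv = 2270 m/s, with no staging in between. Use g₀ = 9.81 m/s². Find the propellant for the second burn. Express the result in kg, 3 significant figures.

v_e = Isp · g₀ = 2307 × 9.81 = 22631.7 m/s.
After the first burn: m = 1980 × exp(−2860/22631.7) = 1980 × 0.88129 = 1,744.95 kg.
After the second burn: m = 1,744.95 × exp(−2270/22631.7) = 1,744.95 × 0.90456 = 1,578.41 kg.
Second-burn propellant = 1,744.95 − 1,578.41 = 166.54 kg.

propellant for the second burn ≈ 167 kg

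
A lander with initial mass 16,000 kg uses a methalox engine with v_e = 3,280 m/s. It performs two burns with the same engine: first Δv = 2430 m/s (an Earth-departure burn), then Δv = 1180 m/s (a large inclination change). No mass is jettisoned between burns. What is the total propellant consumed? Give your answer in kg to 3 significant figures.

After the first burn: m = 16000 × exp(−2430/3280.0) = 16000 × 0.47671 = 7,627.36 kg.
After the second burn: m = 7,627.36 × exp(−1180/3280.0) = 7,627.36 × 0.69785 = 5,322.75 kg.
Total propellant = m₀ − m_final = 16000 − 5,322.75 = 10,677.25 kg.

total propellant consumed ≈ 10700 kg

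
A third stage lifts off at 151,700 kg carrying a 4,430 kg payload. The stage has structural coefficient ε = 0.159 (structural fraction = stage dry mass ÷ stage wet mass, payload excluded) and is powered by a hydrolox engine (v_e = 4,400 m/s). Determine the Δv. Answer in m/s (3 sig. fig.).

Δv ≈ 7460 m/s

Stage wet mass = m₀ − payload = 151,700 − 4,430 = 147,270 kg.
Stage dry mass = ε × stage wet mass = 0.159 × 147,270 = 23,415.9 kg.
Burnout mass m_f = stage dry + payload = 23,415.9 + 4,430 = 27,845.9 kg.
From the ideal rocket equation, Δv = v_e · ln(151,700/27,845.9) = 4400.0 × ln(5.448) = 4400.0 × 1.6952 ≈ 7459 m/s.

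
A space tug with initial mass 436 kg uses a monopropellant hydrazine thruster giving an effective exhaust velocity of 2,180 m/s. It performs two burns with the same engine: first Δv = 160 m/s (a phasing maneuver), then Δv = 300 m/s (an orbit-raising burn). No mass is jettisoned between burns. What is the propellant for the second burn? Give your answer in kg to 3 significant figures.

propellant for the second burn ≈ 52.1 kg

After the first burn: m = 436 × exp(−160/2180.0) = 436 × 0.92923 = 405.144 kg.
After the second burn: m = 405.144 × exp(−300/2180.0) = 405.144 × 0.87143 = 353.055 kg.
Second-burn propellant = 405.144 − 353.055 = 52.089 kg.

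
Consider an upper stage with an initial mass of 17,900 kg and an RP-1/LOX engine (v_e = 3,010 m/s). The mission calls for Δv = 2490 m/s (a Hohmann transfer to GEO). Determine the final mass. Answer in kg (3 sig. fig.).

By the Tsiolkovsky rocket equation, m₀/m_f = exp(Δv / v_e) = exp(2490 / 3010.0) = exp(0.8272) = 2.2870.
m_f = m₀ / 2.2870 = 17,900 / 2.2870 = 7,826.85 kg.

final mass ≈ 7830 kg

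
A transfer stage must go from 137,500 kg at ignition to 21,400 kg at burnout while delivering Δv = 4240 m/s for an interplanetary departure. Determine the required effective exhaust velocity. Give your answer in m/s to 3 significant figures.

v_e ≈ 2280 m/s

ln(m₀/m_f) = ln(137500/21400) = ln(6.425) = 1.8602.
By the Tsiolkovsky rocket equation, v_e = Δv / ln(m₀/m_f) = 4240 / 1.8602 = 2279.3 m/s.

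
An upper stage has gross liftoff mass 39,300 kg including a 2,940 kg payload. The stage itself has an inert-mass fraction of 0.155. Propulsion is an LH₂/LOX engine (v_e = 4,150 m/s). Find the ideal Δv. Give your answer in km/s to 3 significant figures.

Stage wet mass = m₀ − payload = 39,300 − 2,940 = 36,360 kg.
Stage dry mass = ε × stage wet mass = 0.155 × 36,360 = 5,635.8 kg.
Burnout mass m_f = stage dry + payload = 5,635.8 + 2,940 = 8,575.8 kg.
From the ideal rocket equation, Δv = v_e · ln(39,300/8,575.8) = 4150.0 × ln(4.583) = 4150.0 × 1.5223 ≈ 6317 m/s.

Δv ≈ 6.32 km/s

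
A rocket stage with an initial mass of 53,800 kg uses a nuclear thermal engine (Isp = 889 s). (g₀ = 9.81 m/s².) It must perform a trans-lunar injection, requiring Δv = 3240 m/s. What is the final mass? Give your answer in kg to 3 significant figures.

final mass ≈ 37100 kg

v_e = Isp · g₀ = 889 × 9.81 = 8721.1 m/s.
m₀/m_f = exp(Δv / v_e) = exp(3240 / 8721.1) = exp(0.3715) = 1.4499.
m_f = m₀ / 1.4499 = 53,800 / 1.4499 = 37,106 kg.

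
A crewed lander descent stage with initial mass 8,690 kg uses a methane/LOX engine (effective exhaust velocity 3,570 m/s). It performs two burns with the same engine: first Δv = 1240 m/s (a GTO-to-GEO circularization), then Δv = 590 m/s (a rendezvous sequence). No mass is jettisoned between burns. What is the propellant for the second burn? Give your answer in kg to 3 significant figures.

After the first burn: m = 8690 × exp(−1240/3570.0) = 8690 × 0.70657 = 6,140.09 kg.
After the second burn: m = 6,140.09 × exp(−590/3570.0) = 6,140.09 × 0.84767 = 5,204.77 kg.
Second-burn propellant = 6,140.09 − 5,204.77 = 935.32 kg.

propellant for the second burn ≈ 935 kg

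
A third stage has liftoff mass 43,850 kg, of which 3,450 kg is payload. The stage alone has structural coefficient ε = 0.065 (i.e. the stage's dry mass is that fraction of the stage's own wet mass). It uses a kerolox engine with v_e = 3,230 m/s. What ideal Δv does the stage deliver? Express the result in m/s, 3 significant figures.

Stage wet mass = m₀ − payload = 43,850 − 3,450 = 40,400 kg.
Stage dry mass = ε × stage wet mass = 0.065 × 40,400 = 2,626 kg.
Burnout mass m_f = stage dry + payload = 2,626 + 3,450 = 6,076 kg.
Using Δv = v_e ln(m₀/m_f): Δv = v_e · ln(43,850/6,076) = 3230.0 × ln(7.217) = 3230.0 × 1.9764 ≈ 6384 m/s.

Δv ≈ 6380 m/s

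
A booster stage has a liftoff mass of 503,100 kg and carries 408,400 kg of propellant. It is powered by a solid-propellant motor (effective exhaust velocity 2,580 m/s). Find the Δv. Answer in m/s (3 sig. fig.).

m_f = m₀ − m_prop = 503,100 − 408,400 = 94,700 kg.
From the ideal rocket equation, Δv = v_e · ln(m₀/m_f) = 2580.0 × ln(5.313) = 2580.0 × 1.6701 ≈ 4308.8 m/s.

Δv ≈ 4310 m/s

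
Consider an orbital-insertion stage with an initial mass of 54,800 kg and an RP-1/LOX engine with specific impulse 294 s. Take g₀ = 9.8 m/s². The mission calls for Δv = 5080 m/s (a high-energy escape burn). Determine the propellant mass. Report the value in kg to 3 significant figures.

propellant mass ≈ 45400 kg

v_e = Isp · g₀ = 294 × 9.8 = 2881.2 m/s.
m₀/m_f = exp(Δv / v_e) = exp(5080 / 2881.2) = exp(1.7632) = 5.8308.
m_f = 54,800 / 5.8308 = 9,398.37 kg, so propellant = m₀ − m_f = 54,800 − 9,398.37 = 45,401.63 kg.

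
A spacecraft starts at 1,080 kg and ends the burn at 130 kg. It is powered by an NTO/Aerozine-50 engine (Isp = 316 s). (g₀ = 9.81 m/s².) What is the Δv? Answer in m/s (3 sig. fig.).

v_e = Isp · g₀ = 316 × 9.81 = 3100.0 m/s.
Δv = v_e · ln(m₀/m_f) = 3100.0 × ln(8.308) = 3100.0 × 2.1172 ≈ 6563.2 m/s.

Δv ≈ 6560 m/s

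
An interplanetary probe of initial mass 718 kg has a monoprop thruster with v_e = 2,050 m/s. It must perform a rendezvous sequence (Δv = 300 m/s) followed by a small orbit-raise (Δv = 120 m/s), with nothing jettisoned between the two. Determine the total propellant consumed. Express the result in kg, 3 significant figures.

After the first burn: m = 718 × exp(−300/2050.0) = 718 × 0.86386 = 620.251 kg.
After the second burn: m = 620.251 × exp(−120/2050.0) = 620.251 × 0.94314 = 584.984 kg.
Total propellant = m₀ − m_final = 718 − 584.984 = 133.016 kg.

total propellant consumed ≈ 133 kg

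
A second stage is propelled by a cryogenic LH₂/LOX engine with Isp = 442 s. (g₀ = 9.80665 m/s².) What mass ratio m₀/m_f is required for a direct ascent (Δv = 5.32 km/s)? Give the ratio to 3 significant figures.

mass ratio ≈ 3.41

v_e = Isp · g₀ = 442 × 9.80665 = 4334.5 m/s.
Using Δv = v_e ln(m₀/m_f): m₀/m_f = exp(Δv / v_e) = exp(5320 / 4334.5) = exp(1.2274) = 3.4122.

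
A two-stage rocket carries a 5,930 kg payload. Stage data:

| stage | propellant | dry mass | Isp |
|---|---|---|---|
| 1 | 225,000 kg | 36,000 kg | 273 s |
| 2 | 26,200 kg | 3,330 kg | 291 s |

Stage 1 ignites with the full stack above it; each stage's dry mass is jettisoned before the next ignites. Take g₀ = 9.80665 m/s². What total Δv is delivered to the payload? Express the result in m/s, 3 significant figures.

Δv ≈ 7640 m/s

Ignition mass of stage 1 = 225,000+36,000 + 26,200+3,330 + 5,930 = 296,460 kg.
Stage 1: m₀ = 296,460 kg, m_f = 296,460 − 225,000 = 71,460 kg; Δv = 273×9.80665×ln(4.149) = 2677.2×1.4228 ≈ 3809 m/s.
Stage 2: m₀ = 35,460 kg, m_f = 35,460 − 26,200 = 9,260 kg; Δv = 291×9.80665×ln(3.829) = 2853.7×1.3427 ≈ 3832 m/s.
Total Δv = 3809 + 3832 = 7641 m/s.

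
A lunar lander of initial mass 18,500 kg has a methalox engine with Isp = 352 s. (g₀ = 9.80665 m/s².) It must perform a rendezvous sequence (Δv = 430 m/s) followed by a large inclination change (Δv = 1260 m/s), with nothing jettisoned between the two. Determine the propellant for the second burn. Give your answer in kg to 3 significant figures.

propellant for the second burn ≈ 4990 kg

v_e = Isp · g₀ = 352 × 9.80665 = 3451.9 m/s.
After the first burn: m = 18500 × exp(−430/3451.9) = 18500 × 0.88288 = 16,333.3 kg.
After the second burn: m = 16,333.3 × exp(−1260/3451.9) = 16,333.3 × 0.69419 = 11,338.4 kg.
Second-burn propellant = 16,333.3 − 11,338.4 = 4,994.9 kg.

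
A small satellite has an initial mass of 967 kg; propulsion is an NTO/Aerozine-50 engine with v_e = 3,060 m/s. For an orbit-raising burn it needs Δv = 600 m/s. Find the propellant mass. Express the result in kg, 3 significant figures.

propellant mass ≈ 172 kg

By the Tsiolkovsky rocket equation, m₀/m_f = exp(Δv / v_e) = exp(600 / 3060.0) = exp(0.1961) = 1.2166.
m_f = 967 / 1.2166 = 794.838 kg, so propellant = m₀ − m_f = 967 − 794.838 = 172.162 kg.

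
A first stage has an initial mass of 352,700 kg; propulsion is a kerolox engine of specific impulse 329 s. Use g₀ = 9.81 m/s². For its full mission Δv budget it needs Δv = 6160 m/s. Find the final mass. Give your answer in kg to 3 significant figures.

v_e = Isp · g₀ = 329 × 9.81 = 3227.5 m/s.
By the Tsiolkovsky rocket equation, m₀/m_f = exp(Δv / v_e) = exp(6160 / 3227.5) = exp(1.9086) = 6.7437.
m_f = m₀ / 6.7437 = 352,700 / 6.7437 = 52,300.7 kg.

final mass ≈ 52300 kg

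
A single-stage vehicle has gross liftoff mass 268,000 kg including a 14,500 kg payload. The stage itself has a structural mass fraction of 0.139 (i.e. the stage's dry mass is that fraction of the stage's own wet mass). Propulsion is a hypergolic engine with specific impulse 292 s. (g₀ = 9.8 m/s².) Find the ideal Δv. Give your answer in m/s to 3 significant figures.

Stage wet mass = m₀ − payload = 268,000 − 14,500 = 253,500 kg.
Stage dry mass = ε × stage wet mass = 0.139 × 253,500 = 35,236.5 kg.
Burnout mass m_f = stage dry + payload = 35,236.5 + 14,500 = 49,736.5 kg.
v_e = Isp · g₀ = 292 × 9.8 = 2861.6 m/s.
From the ideal rocket equation, Δv = v_e · ln(268,000/49,736.5) = 2861.6 × ln(5.388) = 2861.6 × 1.6842 ≈ 4820 m/s.

Δv ≈ 4820 m/s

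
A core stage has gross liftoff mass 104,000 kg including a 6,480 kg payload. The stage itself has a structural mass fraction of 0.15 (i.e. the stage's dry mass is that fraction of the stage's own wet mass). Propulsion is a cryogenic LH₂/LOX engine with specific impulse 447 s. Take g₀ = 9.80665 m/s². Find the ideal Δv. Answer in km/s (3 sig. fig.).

Δv ≈ 6.99 km/s

Stage wet mass = m₀ − payload = 104,000 − 6,480 = 97,520 kg.
Stage dry mass = ε × stage wet mass = 0.15 × 97,520 = 14,628 kg.
Burnout mass m_f = stage dry + payload = 14,628 + 6,480 = 21,108 kg.
v_e = Isp · g₀ = 447 × 9.80665 = 4383.6 m/s.
By the Tsiolkovsky rocket equation, Δv = v_e · ln(104,000/21,108) = 4383.6 × ln(4.927) = 4383.6 × 1.5947 ≈ 6991 m/s.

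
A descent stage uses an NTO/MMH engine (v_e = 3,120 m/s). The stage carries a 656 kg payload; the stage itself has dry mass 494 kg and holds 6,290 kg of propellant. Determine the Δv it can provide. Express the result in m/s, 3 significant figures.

Δv ≈ 5830 m/s

m₀ = payload + dry + propellant = 656 + 494 + 6,290 = 7,440 kg.
m_f = payload + dry = 656 + 494 = 1,150 kg.
Using Δv = v_e ln(m₀/m_f): Δv = v_e · ln(m₀/m_f) = 3120.0 × ln(6.47) = 3120.0 × 1.8671 ≈ 5825.4 m/s.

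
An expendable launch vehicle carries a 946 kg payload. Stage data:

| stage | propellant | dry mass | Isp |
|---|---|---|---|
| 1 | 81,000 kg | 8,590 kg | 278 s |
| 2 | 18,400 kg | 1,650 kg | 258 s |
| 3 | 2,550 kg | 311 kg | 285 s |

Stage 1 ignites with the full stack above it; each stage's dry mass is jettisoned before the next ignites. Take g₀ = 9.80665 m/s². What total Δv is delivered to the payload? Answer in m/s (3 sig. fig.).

Ignition mass of stage 1 = 81,000+8,590 + 18,400+1,650 + 2,550+311 + 946 = 113,447 kg.
Stage 1: m₀ = 113,447 kg, m_f = 113,447 − 81,000 = 32,447 kg; Δv = 278×9.80665×ln(3.496) = 2726.2×1.2517 ≈ 3413 m/s.
Stage 2: m₀ = 23,857 kg, m_f = 23,857 − 18,400 = 5,457 kg; Δv = 258×9.80665×ln(4.372) = 2530.1×1.4752 ≈ 3732 m/s.
Stage 3: m₀ = 3,807 kg, m_f = 3,807 − 2,550 = 1,257 kg; Δv = 285×9.80665×ln(3.029) = 2794.9×1.1081 ≈ 3097 m/s.
Total Δv = 3413 + 3732 + 3097 = 10242 m/s.

Δv ≈ 10200 m/s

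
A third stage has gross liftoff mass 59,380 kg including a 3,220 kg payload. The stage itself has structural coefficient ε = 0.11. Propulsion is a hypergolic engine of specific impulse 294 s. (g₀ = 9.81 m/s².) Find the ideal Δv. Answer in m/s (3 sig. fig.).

Stage wet mass = m₀ − payload = 59,380 − 3,220 = 56,160 kg.
Stage dry mass = ε × stage wet mass = 0.11 × 56,160 = 6,177.6 kg.
Burnout mass m_f = stage dry + payload = 6,177.6 + 3,220 = 9,397.6 kg.
v_e = Isp · g₀ = 294 × 9.81 = 2884.1 m/s.
Δv = v_e · ln(59,380/9,397.6) = 2884.1 × ln(6.319) = 2884.1 × 1.8435 ≈ 5317 m/s.

Δv ≈ 5320 m/s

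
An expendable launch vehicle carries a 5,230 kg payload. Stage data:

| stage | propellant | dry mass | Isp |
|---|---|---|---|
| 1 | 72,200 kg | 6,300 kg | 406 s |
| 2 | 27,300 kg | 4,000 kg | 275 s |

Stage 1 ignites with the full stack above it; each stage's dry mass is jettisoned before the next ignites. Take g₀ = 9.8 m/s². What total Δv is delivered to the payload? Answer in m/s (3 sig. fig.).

Δv ≈ 7640 m/s

Ignition mass of stage 1 = 72,200+6,300 + 27,300+4,000 + 5,230 = 115,030 kg.
Stage 1: m₀ = 115,030 kg, m_f = 115,030 − 72,200 = 42,830 kg; Δv = 406×9.8×ln(2.686) = 3978.8×0.9880 ≈ 3931 m/s.
Stage 2: m₀ = 36,530 kg, m_f = 36,530 − 27,300 = 9,230 kg; Δv = 275×9.8×ln(3.958) = 2695.0×1.3757 ≈ 3707 m/s.
Total Δv = 3931 + 3707 = 7638 m/s.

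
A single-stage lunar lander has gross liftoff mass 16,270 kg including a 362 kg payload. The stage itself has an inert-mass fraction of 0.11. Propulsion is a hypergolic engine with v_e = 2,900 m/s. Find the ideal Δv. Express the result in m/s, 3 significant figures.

Stage wet mass = m₀ − payload = 16,270 − 362 = 15,908 kg.
Stage dry mass = ε × stage wet mass = 0.11 × 15,908 = 1,749.88 kg.
Burnout mass m_f = stage dry + payload = 1,749.88 + 362 = 2,111.88 kg.
Rocket equation: Δv = v_e · ln(16,270/2,111.88) = 2900.0 × ln(7.704) = 2900.0 × 2.0417 ≈ 5921 m/s.

Δv ≈ 5920 m/s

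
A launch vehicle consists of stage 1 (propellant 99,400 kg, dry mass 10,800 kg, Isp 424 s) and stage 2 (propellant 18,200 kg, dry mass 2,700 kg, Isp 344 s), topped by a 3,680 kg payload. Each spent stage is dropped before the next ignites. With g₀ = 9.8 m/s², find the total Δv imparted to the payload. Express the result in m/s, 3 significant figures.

Δv ≈ 10100 m/s

Ignition mass of stage 1 = 99,400+10,800 + 18,200+2,700 + 3,680 = 134,780 kg.
Stage 1: m₀ = 134,780 kg, m_f = 134,780 − 99,400 = 35,380 kg; Δv = 424×9.8×ln(3.809) = 4155.2×1.3375 ≈ 5558 m/s.
Stage 2: m₀ = 24,580 kg, m_f = 24,580 − 18,200 = 6,380 kg; Δv = 344×9.8×ln(3.853) = 3371.2×1.3488 ≈ 4547 m/s.
Total Δv = 5558 + 4547 = 10105 m/s.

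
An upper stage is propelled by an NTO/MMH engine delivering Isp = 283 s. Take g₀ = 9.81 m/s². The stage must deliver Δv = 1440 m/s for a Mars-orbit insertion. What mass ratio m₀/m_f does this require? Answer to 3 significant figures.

v_e = Isp · g₀ = 283 × 9.81 = 2776.2 m/s.
By the Tsiolkovsky rocket equation, m₀/m_f = exp(Δv / v_e) = exp(1440 / 2776.2) = exp(0.5187) = 1.6798.

mass ratio ≈ 1.68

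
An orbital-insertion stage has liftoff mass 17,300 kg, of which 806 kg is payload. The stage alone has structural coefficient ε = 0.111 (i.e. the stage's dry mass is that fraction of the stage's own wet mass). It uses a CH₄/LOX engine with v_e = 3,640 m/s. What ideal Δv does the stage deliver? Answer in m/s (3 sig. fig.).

Δv ≈ 6850 m/s

Stage wet mass = m₀ − payload = 17,300 − 806 = 16,494 kg.
Stage dry mass = ε × stage wet mass = 0.111 × 16,494 = 1,830.83 kg.
Burnout mass m_f = stage dry + payload = 1,830.83 + 806 = 2,636.83 kg.
Δv = v_e · ln(17,300/2,636.83) = 3640.0 × ln(6.561) = 3640.0 × 1.8811 ≈ 6847 m/s.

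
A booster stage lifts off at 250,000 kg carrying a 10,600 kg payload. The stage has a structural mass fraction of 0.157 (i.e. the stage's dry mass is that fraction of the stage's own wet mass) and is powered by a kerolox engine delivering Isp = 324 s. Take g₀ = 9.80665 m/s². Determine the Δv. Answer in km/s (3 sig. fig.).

Stage wet mass = m₀ − payload = 250,000 − 10,600 = 239,400 kg.
Stage dry mass = ε × stage wet mass = 0.157 × 239,400 = 37,585.8 kg.
Burnout mass m_f = stage dry + payload = 37,585.8 + 10,600 = 48,185.8 kg.
v_e = Isp · g₀ = 324 × 9.80665 = 3177.4 m/s.
Δv = v_e · ln(250,000/48,185.8) = 3177.4 × ln(5.188) = 3177.4 × 1.6464 ≈ 5231 m/s.

Δv ≈ 5.23 km/s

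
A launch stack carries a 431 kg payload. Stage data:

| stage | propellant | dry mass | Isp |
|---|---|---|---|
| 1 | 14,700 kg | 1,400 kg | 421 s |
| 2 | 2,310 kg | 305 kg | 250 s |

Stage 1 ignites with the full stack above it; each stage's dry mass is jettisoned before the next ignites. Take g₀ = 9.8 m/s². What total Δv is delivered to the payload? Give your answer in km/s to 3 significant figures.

Δv ≈ 9.50 km/s

Ignition mass of stage 1 = 14,700+1,400 + 2,310+305 + 431 = 19,146 kg.
Stage 1: m₀ = 19,146 kg, m_f = 19,146 − 14,700 = 4,446 kg; Δv = 421×9.8×ln(4.306) = 4125.8×1.4601 ≈ 6024 m/s.
Stage 2: m₀ = 3,046 kg, m_f = 3,046 − 2,310 = 736 kg; Δv = 250×9.8×ln(4.139) = 2450.0×1.4204 ≈ 3480 m/s.
Total Δv = 6024 + 3480 = 9504 m/s.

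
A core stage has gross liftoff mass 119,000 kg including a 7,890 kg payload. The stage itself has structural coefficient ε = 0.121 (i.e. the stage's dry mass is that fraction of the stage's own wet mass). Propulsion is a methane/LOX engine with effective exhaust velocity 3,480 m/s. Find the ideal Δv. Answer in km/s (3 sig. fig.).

Δv ≈ 5.98 km/s

Stage wet mass = m₀ − payload = 119,000 − 7,890 = 111,110 kg.
Stage dry mass = ε × stage wet mass = 0.121 × 111,110 = 13,444.3 kg.
Burnout mass m_f = stage dry + payload = 13,444.3 + 7,890 = 21,334.3 kg.
Rocket equation: Δv = v_e · ln(119,000/21,334.3) = 3480.0 × ln(5.578) = 3480.0 × 1.7188 ≈ 5981 m/s.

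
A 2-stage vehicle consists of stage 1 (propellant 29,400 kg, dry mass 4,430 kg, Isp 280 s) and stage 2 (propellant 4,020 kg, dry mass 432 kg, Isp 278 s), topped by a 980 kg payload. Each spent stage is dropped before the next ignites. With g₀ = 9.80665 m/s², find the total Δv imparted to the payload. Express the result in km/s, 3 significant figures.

Ignition mass of stage 1 = 29,400+4,430 + 4,020+432 + 980 = 39,262 kg.
Stage 1: m₀ = 39,262 kg, m_f = 39,262 − 29,400 = 9,862 kg; Δv = 280×9.80665×ln(3.981) = 2745.9×1.3816 ≈ 3794 m/s.
Stage 2: m₀ = 5,432 kg, m_f = 5,432 − 4,020 = 1,412 kg; Δv = 278×9.80665×ln(3.847) = 2726.2×1.3473 ≈ 3673 m/s.
Total Δv = 3794 + 3673 = 7467 m/s.

Δv ≈ 7.47 km/s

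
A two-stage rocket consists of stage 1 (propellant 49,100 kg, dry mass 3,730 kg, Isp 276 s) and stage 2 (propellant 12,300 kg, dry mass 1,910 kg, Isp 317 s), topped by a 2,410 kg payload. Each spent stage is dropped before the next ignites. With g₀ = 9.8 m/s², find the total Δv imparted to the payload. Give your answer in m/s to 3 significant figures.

Δv ≈ 7510 m/s

Ignition mass of stage 1 = 49,100+3,730 + 12,300+1,910 + 2,410 = 69,450 kg.
Stage 1: m₀ = 69,450 kg, m_f = 69,450 − 49,100 = 20,350 kg; Δv = 276×9.8×ln(3.413) = 2704.8×1.2275 ≈ 3320 m/s.
Stage 2: m₀ = 16,620 kg, m_f = 16,620 − 12,300 = 4,320 kg; Δv = 317×9.8×ln(3.847) = 3106.6×1.3474 ≈ 4186 m/s.
Total Δv = 3320 + 4186 = 7506 m/s.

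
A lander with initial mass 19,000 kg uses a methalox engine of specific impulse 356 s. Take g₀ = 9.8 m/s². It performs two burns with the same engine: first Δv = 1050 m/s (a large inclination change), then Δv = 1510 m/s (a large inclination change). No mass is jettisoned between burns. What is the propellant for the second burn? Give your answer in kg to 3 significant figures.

propellant for the second burn ≈ 4940 kg

v_e = Isp · g₀ = 356 × 9.8 = 3488.8 m/s.
After the first burn: m = 19000 × exp(−1050/3488.8) = 19000 × 0.74011 = 14,062.1 kg.
After the second burn: m = 14,062.1 × exp(−1510/3488.8) = 14,062.1 × 0.64868 = 9,121.8 kg.
Second-burn propellant = 14,062.1 − 9,121.8 = 4,940.3 kg.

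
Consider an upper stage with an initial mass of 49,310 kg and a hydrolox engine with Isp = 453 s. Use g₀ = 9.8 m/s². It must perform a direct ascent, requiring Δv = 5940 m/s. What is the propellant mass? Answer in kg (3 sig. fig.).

v_e = Isp · g₀ = 453 × 9.8 = 4439.4 m/s.
Rocket equation: m₀/m_f = exp(Δv / v_e) = exp(5940 / 4439.4) = exp(1.3380) = 3.8115.
m_f = 49,310 / 3.8115 = 12,937.2 kg, so propellant = m₀ − m_f = 49,310 − 12,937.2 = 36,372.8 kg.

propellant mass ≈ 36400 kg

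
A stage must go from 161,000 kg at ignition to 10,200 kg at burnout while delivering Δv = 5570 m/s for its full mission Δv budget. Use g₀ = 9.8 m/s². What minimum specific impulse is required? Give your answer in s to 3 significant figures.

Isp ≈ 206 s

ln(m₀/m_f) = ln(161000/10200) = ln(15.78) = 2.7590.
Rocket equation: v_e = Δv / ln(m₀/m_f) = 5570 / 2.7590 = 2018.8 m/s.
Isp = v_e / g₀ = 2018.8 / 9.8 = 206.0 s.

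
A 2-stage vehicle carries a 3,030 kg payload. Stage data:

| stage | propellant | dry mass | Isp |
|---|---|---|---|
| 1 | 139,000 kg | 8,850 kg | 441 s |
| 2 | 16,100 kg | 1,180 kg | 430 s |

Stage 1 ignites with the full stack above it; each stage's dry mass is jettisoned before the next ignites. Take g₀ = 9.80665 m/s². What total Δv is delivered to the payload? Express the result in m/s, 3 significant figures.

Δv ≈ 14200 m/s

Ignition mass of stage 1 = 139,000+8,850 + 16,100+1,180 + 3,030 = 168,160 kg.
Stage 1: m₀ = 168,160 kg, m_f = 168,160 − 139,000 = 29,160 kg; Δv = 441×9.80665×ln(5.767) = 4324.7×1.7521 ≈ 7577 m/s.
Stage 2: m₀ = 20,310 kg, m_f = 20,310 − 16,100 = 4,210 kg; Δv = 430×9.80665×ln(4.824) = 4216.9×1.5737 ≈ 6636 m/s.
Total Δv = 7577 + 6636 = 14213 m/s.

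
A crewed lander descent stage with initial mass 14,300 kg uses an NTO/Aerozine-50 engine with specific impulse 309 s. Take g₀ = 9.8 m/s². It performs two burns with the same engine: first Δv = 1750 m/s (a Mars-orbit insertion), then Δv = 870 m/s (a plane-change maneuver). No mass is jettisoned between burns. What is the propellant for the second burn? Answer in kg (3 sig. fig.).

v_e = Isp · g₀ = 309 × 9.8 = 3028.2 m/s.
After the first burn: m = 14300 × exp(−1750/3028.2) = 14300 × 0.56107 = 8,023.3 kg.
After the second burn: m = 8,023.3 × exp(−870/3028.2) = 8,023.3 × 0.75029 = 6,019.8 kg.
Second-burn propellant = 8,023.3 − 6,019.8 = 2,003.5 kg.

propellant for the second burn ≈ 2000 kg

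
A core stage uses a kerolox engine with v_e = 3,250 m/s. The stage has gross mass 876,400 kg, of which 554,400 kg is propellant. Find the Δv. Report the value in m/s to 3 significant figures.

Δv ≈ 3250 m/s

m_f = m₀ − m_prop = 876,400 − 554,400 = 322,000 kg.
Using Δv = v_e ln(m₀/m_f): Δv = v_e · ln(m₀/m_f) = 3250.0 × ln(2.722) = 3250.0 × 1.0013 ≈ 3254.1 m/s.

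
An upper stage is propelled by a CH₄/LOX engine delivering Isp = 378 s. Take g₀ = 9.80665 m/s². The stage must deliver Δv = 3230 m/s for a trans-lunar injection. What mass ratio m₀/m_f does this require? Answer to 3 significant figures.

mass ratio ≈ 2.39

v_e = Isp · g₀ = 378 × 9.80665 = 3706.9 m/s.
Rocket equation: m₀/m_f = exp(Δv / v_e) = exp(3230 / 3706.9) = exp(0.8713) = 2.3901.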